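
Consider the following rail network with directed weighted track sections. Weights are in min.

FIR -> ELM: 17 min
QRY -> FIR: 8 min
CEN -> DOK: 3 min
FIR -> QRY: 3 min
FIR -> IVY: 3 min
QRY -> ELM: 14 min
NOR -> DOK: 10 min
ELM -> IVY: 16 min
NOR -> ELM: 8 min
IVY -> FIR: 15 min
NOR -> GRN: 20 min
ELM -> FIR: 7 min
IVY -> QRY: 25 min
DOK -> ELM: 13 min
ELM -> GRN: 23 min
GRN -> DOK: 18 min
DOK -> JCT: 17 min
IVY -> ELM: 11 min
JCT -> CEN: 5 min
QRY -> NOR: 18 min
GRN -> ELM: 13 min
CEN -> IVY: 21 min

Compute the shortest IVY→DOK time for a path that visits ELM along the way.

Shortest IVY→ELM: IVY–ELM = 11
Shortest ELM→DOK: ELM–FIR–QRY–NOR–DOK = 38
Total via ELM: 11 + 38 = 49 min.

49 min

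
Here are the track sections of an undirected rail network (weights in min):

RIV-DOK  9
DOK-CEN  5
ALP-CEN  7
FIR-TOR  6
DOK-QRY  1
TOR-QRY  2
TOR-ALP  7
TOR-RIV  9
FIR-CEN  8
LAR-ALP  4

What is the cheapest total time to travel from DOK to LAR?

14 min

Shortest distances from DOK:
DOK: 0
QRY: 1  (via DOK)
TOR: 3  (via QRY)
CEN: 5  (via DOK)
RIV: 9  (via DOK)
FIR: 9  (via TOR)
ALP: 10  (via TOR)
LAR: 14  (via ALP)
Shortest route: DOK → QRY → TOR → ALP → LAR = 14 min.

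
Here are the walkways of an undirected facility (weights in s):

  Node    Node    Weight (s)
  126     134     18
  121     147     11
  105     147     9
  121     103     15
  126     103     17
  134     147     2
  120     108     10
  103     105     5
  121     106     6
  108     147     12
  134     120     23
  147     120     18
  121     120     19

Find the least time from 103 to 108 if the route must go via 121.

38 s

Shortest 103→121: 103 → 121 = 15
Best 121 to 108: 121 → 147 → 108 costing 23
Total via 121: 15 + 23 = 38 s.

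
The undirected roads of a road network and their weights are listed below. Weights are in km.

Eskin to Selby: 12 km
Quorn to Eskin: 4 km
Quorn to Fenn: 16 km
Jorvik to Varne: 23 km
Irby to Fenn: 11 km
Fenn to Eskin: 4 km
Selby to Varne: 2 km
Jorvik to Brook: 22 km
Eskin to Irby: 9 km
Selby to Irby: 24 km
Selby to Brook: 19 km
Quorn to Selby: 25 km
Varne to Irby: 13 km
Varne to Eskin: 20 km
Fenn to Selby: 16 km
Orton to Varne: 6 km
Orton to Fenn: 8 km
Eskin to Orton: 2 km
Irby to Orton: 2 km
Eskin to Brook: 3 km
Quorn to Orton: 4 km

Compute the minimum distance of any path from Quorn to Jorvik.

29 km

Enumerating some paths:
Quorn–Eskin–Brook–Jorvik: 4+3+22 = 29
Quorn–Orton–Eskin–Brook–Jorvik: 4+2+3+22 = 31
The minimum is 29 km via Quorn–Eskin–Brook–Jorvik.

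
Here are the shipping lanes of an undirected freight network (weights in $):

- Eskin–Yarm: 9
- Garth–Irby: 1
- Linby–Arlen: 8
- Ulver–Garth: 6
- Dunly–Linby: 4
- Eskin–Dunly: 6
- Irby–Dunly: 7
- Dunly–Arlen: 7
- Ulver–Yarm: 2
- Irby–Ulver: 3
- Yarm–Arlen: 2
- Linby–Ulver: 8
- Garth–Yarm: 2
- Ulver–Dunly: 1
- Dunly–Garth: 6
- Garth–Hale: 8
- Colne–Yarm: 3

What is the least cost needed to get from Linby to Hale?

$17

Settle nodes by increasing distance from Linby:
Linby: 0
Dunly: 4  (via Linby)
Ulver: 5  (via Dunly)
Yarm: 7  (via Ulver)
Irby: 8  (via Ulver)
Arlen: 8  (via Linby)
Garth: 9  (via Yarm)
Eskin: 10  (via Dunly)
Colne: 10  (via Yarm)
Hale: 17  (via Garth)
Shortest route: Linby → Dunly → Ulver → Yarm → Garth → Hale = $17.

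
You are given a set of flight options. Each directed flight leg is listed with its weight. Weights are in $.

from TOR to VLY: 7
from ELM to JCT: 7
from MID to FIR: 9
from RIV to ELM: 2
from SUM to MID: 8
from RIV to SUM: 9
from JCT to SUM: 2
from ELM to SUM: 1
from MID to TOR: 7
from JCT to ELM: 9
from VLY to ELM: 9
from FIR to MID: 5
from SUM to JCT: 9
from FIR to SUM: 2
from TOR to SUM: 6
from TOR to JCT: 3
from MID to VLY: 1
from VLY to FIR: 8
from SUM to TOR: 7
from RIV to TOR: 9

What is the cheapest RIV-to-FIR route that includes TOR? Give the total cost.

$24

Best RIV to TOR: RIV–TOR costing 9
Best TOR to FIR: TOR–VLY–FIR costing 15
Total via TOR: 9 + 15 = $24.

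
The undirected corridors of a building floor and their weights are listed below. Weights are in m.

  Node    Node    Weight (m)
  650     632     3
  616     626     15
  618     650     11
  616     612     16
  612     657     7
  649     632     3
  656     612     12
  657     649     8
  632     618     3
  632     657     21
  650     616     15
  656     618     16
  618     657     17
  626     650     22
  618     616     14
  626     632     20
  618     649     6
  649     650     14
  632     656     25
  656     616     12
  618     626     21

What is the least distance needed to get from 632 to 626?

Settle nodes by increasing distance from 632:
632: 0
650: 3  (via 632)
618: 3  (via 632)
649: 3  (via 632)
657: 11  (via 649)
616: 17  (via 618)
612: 18  (via 657)
656: 19  (via 618)
626: 20  (via 632)
Shortest route: 632–626 = 20 m.

20 m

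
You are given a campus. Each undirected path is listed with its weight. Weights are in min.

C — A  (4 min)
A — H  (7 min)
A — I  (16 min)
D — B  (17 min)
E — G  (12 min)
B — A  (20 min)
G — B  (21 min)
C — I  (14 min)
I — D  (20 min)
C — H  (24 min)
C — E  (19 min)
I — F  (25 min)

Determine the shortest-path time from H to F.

48 min

Compare a few routes:
H - C - I - F: 24+14+25 = 63
H - A - C - I - F: 7+4+14+25 = 50
H - A - I - F: 7+16+25 = 48
Cheapest is H - A - I - F at 48 min.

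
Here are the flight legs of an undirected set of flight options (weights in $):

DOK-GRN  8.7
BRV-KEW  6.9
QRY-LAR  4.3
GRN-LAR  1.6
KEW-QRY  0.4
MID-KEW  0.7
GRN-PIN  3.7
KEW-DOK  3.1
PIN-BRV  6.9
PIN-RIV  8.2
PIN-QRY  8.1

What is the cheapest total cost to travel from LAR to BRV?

Shortest distances from LAR:
LAR: 0
GRN: 1.6  (via LAR)
QRY: 4.3  (via LAR)
KEW: 4.7  (via QRY)
PIN: 5.3  (via GRN)
MID: 5.4  (via KEW)
DOK: 7.8  (via KEW)
BRV: 11.6  (via KEW)
Shortest route: LAR → QRY → KEW → BRV = $11.6.

$11.6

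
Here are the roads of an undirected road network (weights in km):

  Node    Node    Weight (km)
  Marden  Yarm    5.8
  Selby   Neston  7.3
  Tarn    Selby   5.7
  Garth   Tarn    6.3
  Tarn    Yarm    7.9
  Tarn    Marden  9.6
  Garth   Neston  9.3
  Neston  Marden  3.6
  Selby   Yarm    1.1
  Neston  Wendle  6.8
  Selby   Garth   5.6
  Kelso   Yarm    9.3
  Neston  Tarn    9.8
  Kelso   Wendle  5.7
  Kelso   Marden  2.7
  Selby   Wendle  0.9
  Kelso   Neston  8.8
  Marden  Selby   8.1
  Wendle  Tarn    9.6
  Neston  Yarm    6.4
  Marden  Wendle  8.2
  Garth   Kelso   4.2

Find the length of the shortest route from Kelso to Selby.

Enumerating some paths:
Kelso → Marden → Yarm → Selby: 2.7+5.8+1.1 = 9.6
Kelso → Wendle → Selby: 5.7+0.9 = 6.6
Kelso → Garth → Selby: 4.2+5.6 = 9.8
The minimum is 6.6 km via Kelso → Wendle → Selby.

6.6 km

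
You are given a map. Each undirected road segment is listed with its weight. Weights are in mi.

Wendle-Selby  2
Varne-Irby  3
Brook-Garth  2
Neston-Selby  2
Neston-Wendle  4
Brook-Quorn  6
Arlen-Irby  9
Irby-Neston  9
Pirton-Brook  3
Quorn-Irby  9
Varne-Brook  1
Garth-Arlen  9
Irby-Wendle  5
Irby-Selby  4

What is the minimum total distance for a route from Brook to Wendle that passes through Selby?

Best Brook to Selby: Brook → Varne → Irby → Selby costing 8
Shortest Selby→Wendle: Selby → Wendle = 2
Total via Selby: 8 + 2 = 10 mi.

10 mi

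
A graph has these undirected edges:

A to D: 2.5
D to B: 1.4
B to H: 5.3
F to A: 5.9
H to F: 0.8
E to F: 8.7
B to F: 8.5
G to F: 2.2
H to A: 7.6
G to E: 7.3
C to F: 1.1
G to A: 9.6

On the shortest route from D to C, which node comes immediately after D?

B

Candidate routes:
D → B → H → F → C: 1.4+5.3+0.8+1.1 = 8.6
D → A → F → C: 2.5+5.9+1.1 = 9.5
The minimum is 8.6 via D → B → H → F → C.
So from D the first move is to B.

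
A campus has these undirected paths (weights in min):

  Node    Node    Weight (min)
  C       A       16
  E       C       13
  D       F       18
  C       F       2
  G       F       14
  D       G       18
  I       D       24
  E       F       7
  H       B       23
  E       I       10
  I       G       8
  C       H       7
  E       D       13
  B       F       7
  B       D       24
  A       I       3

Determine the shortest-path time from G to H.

Shortest distances from G:
G: 0
I: 8  (via G)
A: 11  (via I)
F: 14  (via G)
C: 16  (via F)
D: 18  (via G)
E: 18  (via I)
B: 21  (via F)
H: 23  (via C)
Shortest route: G → F → C → H = 23 min.

23 min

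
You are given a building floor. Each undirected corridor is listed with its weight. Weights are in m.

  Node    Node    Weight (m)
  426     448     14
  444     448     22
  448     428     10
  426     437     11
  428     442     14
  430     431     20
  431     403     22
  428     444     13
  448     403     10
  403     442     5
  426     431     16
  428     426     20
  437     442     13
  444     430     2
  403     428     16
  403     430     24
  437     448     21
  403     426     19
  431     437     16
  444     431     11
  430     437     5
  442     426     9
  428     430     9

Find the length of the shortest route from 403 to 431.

22 m

Settle nodes by increasing distance from 403:
403: 0
442: 5  (via 403)
448: 10  (via 403)
426: 14  (via 442)
428: 16  (via 403)
437: 18  (via 442)
431: 22  (via 403)
Shortest route: 403–431 = 22 m.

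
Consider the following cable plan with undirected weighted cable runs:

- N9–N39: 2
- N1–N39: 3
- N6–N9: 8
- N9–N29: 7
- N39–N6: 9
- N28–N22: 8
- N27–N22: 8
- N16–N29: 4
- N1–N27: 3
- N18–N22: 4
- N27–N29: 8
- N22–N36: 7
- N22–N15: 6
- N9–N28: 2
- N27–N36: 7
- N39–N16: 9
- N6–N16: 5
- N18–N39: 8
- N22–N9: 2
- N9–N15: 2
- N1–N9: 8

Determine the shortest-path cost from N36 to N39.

11

Settle nodes by increasing distance from N36:
N36: 0
N27: 7  (via N36)
N22: 7  (via N36)
N9: 9  (via N22)
N1: 10  (via N27)
N39: 11  (via N9)
Shortest route: N36 → N22 → N9 → N39 = 11.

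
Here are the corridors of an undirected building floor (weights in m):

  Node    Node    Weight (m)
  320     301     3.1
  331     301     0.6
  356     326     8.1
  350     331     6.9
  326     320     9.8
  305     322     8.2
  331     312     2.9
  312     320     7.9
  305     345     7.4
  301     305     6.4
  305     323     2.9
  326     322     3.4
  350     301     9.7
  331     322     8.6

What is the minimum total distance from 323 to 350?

16.8 m

Running Dijkstra from 323:
323: 0
305: 2.9  (via 323)
301: 9.3  (via 305)
331: 9.9  (via 301)
345: 10.3  (via 305)
322: 11.1  (via 305)
320: 12.4  (via 301)
312: 12.8  (via 331)
326: 14.5  (via 322)
350: 16.8  (via 331)
Shortest route: 323–305–301–331–350 = 16.8 m.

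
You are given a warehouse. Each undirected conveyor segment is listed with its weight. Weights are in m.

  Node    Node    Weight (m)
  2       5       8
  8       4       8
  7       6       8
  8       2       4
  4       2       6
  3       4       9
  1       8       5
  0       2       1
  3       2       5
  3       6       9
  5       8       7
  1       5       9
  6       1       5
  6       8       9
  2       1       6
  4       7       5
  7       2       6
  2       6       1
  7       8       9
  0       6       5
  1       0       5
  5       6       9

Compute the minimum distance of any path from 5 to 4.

Candidate routes:
5 → 8 → 4: 7+8 = 15
5 → 2 → 4: 8+6 = 14
5 → 6 → 2 → 4: 9+1+6 = 16
5 → 8 → 2 → 4: 7+4+6 = 17
The minimum is 14 m via 5 → 2 → 4.

14 m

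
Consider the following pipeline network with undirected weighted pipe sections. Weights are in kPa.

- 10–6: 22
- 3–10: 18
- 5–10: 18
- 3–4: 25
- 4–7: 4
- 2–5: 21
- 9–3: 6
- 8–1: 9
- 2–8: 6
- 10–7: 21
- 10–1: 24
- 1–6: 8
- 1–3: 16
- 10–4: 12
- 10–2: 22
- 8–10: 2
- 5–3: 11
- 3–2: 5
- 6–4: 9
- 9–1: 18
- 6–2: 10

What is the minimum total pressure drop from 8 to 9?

Compare a few routes:
8 - 2 - 3 - 9: 6+5+6 = 17
8 - 10 - 3 - 9: 2+18+6 = 26
8 - 1 - 9: 9+18 = 27
The minimum is 17 kPa via 8 - 2 - 3 - 9.

17 kPa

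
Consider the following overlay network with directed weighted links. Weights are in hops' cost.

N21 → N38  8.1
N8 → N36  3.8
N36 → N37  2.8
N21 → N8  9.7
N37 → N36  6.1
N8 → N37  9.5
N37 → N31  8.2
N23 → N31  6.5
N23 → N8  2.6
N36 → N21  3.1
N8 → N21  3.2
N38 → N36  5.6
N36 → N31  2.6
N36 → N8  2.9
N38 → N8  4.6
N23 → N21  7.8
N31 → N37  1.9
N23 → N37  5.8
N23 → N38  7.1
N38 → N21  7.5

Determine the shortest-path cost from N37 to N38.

Enumerating some paths:
N37 - N36 - N21 - N38: 6.1+3.1+8.1 = 17.3
N37 - N36 - N8 - N21 - N38: 6.1+2.9+3.2+8.1 = 20.3
The minimum is 17.3 hops' cost via N37 - N36 - N21 - N38.

17.3 hops' cost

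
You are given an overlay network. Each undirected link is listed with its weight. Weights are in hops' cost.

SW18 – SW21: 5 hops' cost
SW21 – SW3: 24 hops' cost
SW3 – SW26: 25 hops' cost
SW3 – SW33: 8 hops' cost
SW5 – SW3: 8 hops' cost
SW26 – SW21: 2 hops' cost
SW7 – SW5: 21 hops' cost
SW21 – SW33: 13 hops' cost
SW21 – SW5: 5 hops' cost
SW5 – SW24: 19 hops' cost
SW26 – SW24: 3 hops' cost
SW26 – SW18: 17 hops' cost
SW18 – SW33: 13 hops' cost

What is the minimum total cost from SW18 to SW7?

31 hops' cost

Settle nodes by increasing distance from SW18:
SW18: 0
SW21: 5  (via SW18)
SW26: 7  (via SW21)
SW24: 10  (via SW26)
SW5: 10  (via SW21)
SW33: 13  (via SW18)
SW3: 18  (via SW5)
SW7: 31  (via SW5)
Shortest route: SW18–SW21–SW5–SW7 = 31 hops' cost.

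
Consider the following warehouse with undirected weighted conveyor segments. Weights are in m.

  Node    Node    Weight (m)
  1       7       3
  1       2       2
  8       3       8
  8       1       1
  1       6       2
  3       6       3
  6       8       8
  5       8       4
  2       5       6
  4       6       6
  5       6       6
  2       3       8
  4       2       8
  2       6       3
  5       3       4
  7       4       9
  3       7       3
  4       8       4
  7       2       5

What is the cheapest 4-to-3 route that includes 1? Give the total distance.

Shortest 4→1: 4–8–1 = 5
Shortest 1→3: 1–6–3 = 5
Total via 1: 5 + 5 = 10 m.

10 m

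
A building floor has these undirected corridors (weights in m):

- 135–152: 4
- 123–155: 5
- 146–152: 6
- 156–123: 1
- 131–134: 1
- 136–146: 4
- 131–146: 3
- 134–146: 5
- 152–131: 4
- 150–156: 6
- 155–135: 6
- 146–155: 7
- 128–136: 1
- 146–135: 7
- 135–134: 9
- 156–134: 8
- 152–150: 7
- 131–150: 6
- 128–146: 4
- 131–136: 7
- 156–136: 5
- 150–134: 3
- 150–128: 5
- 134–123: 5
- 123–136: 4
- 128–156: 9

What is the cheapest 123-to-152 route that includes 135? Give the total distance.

Shortest 123→135: 123 → 155 → 135 = 11
Best 135 to 152: 135 → 152 costing 4
Total via 135: 11 + 4 = 15 m.

15 m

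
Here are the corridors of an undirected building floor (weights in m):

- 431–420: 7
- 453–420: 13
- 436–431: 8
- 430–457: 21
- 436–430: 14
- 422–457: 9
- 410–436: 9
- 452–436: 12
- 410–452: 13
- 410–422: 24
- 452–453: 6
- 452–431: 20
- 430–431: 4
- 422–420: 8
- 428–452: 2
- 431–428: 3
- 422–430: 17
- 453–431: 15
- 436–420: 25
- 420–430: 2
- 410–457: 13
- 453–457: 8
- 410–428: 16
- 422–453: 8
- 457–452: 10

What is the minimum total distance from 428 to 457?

12 m

Compare a few routes:
428–452–453–422–457: 2+6+8+9 = 25
428–452–453–457: 2+6+8 = 16
428–452–457: 2+10 = 12
The minimum is 12 m via 428–452–457.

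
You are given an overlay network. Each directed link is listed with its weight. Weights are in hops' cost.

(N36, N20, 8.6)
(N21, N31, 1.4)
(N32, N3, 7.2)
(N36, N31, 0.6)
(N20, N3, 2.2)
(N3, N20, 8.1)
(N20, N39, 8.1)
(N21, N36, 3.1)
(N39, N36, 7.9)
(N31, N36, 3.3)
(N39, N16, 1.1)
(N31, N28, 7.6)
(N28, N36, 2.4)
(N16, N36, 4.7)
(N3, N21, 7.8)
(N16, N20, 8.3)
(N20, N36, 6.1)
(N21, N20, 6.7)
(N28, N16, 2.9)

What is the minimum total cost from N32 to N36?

Compare a few routes:
N32–N3–N21–N36: 7.2+7.8+3.1 = 18.1
N32–N3–N21–N31–N36: 7.2+7.8+1.4+3.3 = 19.7
The minimum is 18.1 hops' cost via N32–N3–N21–N36.

18.1 hops' cost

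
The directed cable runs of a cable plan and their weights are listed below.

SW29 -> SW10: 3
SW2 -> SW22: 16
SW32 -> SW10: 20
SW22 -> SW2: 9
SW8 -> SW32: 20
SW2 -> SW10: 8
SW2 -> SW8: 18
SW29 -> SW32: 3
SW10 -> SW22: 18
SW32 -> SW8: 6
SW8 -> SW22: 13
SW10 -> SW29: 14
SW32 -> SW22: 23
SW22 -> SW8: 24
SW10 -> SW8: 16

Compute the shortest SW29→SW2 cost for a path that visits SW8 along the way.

Shortest SW29→SW8: SW29–SW32–SW8 = 9
Shortest SW8→SW2: SW8–SW22–SW2 = 22
Total via SW8: 9 + 22 = 31.

31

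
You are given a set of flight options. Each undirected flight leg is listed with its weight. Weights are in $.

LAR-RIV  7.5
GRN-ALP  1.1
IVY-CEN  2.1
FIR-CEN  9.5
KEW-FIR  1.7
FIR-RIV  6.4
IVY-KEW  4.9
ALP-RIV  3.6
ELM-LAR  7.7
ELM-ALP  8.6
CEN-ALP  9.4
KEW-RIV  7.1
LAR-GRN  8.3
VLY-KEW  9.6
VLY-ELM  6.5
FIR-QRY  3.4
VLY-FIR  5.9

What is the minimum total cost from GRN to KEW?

Running Dijkstra from GRN:
GRN: 0
ALP: 1.1  (via GRN)
RIV: 4.7  (via ALP)
LAR: 8.3  (via GRN)
ELM: 9.7  (via ALP)
CEN: 10.5  (via ALP)
FIR: 11.1  (via RIV)
KEW: 11.8  (via RIV)
Shortest route: GRN → ALP → RIV → KEW = $11.8.

$11.8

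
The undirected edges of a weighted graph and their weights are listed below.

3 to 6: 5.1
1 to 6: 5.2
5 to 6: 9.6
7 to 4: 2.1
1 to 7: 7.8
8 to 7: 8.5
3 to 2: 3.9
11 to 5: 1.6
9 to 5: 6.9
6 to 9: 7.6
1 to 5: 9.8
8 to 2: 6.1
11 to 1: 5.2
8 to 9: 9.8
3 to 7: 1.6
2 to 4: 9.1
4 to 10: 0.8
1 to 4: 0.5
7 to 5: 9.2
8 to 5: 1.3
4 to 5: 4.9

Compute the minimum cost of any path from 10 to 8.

Compare a few routes:
10 - 4 - 1 - 11 - 5 - 8: 0.8+0.5+5.2+1.6+1.3 = 9.4
10 - 4 - 5 - 8: 0.8+4.9+1.3 = 7
The minimum is 7 via 10 - 4 - 5 - 8.

7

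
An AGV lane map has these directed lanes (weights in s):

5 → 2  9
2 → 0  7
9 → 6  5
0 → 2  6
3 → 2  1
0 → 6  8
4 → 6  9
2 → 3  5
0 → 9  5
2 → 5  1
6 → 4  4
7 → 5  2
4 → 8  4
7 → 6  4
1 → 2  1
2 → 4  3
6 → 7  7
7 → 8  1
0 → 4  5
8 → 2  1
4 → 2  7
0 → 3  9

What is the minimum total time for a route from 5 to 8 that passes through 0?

Shortest 5→0: 5 → 2 → 0 = 16
Shortest 0→8: 0 → 4 → 8 = 9
Total via 0: 16 + 9 = 25 s.

25 s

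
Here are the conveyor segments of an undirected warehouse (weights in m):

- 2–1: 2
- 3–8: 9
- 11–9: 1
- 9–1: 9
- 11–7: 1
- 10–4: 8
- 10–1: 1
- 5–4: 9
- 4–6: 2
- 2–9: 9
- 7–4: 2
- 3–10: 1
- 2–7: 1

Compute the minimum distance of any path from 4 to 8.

Settle nodes by increasing distance from 4:
4: 0
6: 2  (via 4)
7: 2  (via 4)
2: 3  (via 7)
11: 3  (via 7)
9: 4  (via 11)
1: 5  (via 2)
10: 6  (via 1)
3: 7  (via 10)
5: 9  (via 4)
8: 16  (via 3)
Shortest route: 4–7–2–1–10–3–8 = 16 m.

16 m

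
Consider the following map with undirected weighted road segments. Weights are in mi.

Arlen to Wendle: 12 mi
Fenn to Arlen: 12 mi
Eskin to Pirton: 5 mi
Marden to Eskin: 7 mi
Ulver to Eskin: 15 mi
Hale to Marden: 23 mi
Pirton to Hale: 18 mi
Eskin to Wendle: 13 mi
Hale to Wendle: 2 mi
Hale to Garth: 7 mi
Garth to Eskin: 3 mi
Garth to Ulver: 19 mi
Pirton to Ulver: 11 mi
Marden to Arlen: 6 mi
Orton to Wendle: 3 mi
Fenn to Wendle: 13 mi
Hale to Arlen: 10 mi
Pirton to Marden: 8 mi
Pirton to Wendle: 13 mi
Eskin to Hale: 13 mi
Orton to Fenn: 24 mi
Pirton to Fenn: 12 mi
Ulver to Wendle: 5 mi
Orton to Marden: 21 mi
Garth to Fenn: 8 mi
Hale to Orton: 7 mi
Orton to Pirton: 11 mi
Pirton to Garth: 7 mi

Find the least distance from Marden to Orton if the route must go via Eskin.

Best Marden to Eskin: Marden–Eskin costing 7
Best Eskin to Orton: Eskin–Garth–Hale–Wendle–Orton costing 15
Total via Eskin: 7 + 15 = 22 mi.

22 mi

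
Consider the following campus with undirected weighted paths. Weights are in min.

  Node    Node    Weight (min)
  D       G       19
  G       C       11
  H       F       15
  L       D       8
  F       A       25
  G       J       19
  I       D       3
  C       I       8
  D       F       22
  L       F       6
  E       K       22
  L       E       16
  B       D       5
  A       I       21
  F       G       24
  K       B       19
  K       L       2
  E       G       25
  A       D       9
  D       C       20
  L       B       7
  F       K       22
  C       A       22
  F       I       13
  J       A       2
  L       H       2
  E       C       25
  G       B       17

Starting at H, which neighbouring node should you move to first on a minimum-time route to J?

Candidate routes:
H - L - B - D - A - J: 2+7+5+9+2 = 25
H - L - F - I - D - A - J: 2+6+13+3+9+2 = 35
H - L - D - A - J: 2+8+9+2 = 21
Cheapest is H - L - D - A - J at 21 min.
So from H the first move is to L.

L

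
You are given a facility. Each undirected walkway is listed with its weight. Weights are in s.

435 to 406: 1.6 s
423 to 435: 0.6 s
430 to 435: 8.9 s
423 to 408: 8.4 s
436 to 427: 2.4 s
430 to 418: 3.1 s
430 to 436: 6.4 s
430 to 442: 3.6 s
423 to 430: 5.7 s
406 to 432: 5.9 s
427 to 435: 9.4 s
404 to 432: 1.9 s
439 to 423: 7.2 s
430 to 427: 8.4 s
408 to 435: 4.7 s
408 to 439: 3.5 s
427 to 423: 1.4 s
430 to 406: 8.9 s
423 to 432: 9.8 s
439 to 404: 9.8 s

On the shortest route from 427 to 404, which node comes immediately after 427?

423

Enumerating some paths:
427–423–435–406–432–404: 1.4+0.6+1.6+5.9+1.9 = 11.4
427–435–406–432–404: 9.4+1.6+5.9+1.9 = 18.8
427–423–432–404: 1.4+9.8+1.9 = 13.1
427–423–439–404: 1.4+7.2+9.8 = 18.4
Cheapest is 427–423–435–406–432–404 at 11.4 s.
So from 427 the first move is to 423.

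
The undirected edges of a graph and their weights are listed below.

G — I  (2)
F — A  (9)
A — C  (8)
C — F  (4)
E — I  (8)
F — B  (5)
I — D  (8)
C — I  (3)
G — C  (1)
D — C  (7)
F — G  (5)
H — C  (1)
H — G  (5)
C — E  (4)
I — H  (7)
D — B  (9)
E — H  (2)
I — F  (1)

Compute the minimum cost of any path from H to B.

Candidate routes:
H - C - F - B: 1+4+5 = 10
H - C - G - F - B: 1+1+5+5 = 12
Cheapest is H - C - F - B at 10.

10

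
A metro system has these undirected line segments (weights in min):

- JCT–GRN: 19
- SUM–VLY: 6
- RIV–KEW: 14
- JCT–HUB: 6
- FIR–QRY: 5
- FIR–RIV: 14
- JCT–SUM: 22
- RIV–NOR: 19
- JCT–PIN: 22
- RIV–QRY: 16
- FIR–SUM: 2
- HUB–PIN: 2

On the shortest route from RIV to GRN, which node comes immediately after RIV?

FIR

Candidate routes:
RIV - FIR - SUM - JCT - GRN: 14+2+22+19 = 57
RIV - QRY - FIR - SUM - JCT - GRN: 16+5+2+22+19 = 64
The minimum is 57 min via RIV - FIR - SUM - JCT - GRN.
So from RIV the first move is to FIR.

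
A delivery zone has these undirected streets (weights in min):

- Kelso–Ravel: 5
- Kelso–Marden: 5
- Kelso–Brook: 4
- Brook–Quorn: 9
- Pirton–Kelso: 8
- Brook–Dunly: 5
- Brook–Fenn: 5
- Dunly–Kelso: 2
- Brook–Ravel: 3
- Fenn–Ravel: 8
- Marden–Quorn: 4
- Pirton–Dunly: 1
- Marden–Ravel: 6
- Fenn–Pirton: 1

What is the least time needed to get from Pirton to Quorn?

Settle nodes by increasing distance from Pirton:
Pirton: 0
Dunly: 1  (via Pirton)
Fenn: 1  (via Pirton)
Kelso: 3  (via Dunly)
Brook: 6  (via Dunly)
Marden: 8  (via Kelso)
Ravel: 8  (via Kelso)
Quorn: 12  (via Marden)
Shortest route: Pirton → Dunly → Kelso → Marden → Quorn = 12 min.

12 min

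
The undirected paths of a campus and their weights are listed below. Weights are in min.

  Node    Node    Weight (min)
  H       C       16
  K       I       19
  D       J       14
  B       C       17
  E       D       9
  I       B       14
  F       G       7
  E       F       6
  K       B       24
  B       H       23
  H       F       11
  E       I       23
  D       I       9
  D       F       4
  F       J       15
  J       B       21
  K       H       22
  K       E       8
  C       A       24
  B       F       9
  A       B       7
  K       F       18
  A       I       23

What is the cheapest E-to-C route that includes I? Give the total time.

49 min

Shortest E→I: E → D → I = 18
Shortest I→C: I → B → C = 31
Total via I: 18 + 31 = 49 min.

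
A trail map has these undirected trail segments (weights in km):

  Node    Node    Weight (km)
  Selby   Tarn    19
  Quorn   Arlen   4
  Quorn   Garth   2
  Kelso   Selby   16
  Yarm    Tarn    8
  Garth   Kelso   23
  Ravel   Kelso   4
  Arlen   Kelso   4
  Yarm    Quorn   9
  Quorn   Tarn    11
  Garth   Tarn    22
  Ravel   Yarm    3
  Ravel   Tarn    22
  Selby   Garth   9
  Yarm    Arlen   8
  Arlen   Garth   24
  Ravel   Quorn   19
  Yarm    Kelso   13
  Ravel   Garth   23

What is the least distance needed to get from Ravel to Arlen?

Running Dijkstra from Ravel:
Ravel: 0
Yarm: 3  (via Ravel)
Kelso: 4  (via Ravel)
Arlen: 8  (via Kelso)
Shortest route: Ravel → Kelso → Arlen = 8 km.

8 km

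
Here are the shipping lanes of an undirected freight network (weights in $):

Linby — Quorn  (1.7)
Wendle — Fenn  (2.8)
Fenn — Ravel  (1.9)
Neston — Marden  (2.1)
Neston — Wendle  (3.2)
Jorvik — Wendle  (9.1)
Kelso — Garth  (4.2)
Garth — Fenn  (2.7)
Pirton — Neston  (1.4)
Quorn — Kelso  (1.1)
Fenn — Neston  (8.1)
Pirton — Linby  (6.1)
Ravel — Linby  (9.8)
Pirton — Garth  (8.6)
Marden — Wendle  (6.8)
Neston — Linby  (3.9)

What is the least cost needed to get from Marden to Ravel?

Shortest distances from Marden:
Marden: 0
Neston: 2.1  (via Marden)
Pirton: 3.5  (via Neston)
Wendle: 5.3  (via Neston)
Linby: 6  (via Neston)
Quorn: 7.7  (via Linby)
Fenn: 8.1  (via Wendle)
Kelso: 8.8  (via Quorn)
Ravel: 10  (via Fenn)
Shortest route: Marden–Neston–Wendle–Fenn–Ravel = $10.

$10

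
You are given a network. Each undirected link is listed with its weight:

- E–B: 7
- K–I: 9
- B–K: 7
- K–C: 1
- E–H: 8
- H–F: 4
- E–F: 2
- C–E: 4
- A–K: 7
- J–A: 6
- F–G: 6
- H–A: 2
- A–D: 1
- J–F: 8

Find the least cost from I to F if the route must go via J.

30

Best I to J: I–K–A–J costing 22
Best J to F: J–F costing 8
Total via J: 22 + 8 = 30.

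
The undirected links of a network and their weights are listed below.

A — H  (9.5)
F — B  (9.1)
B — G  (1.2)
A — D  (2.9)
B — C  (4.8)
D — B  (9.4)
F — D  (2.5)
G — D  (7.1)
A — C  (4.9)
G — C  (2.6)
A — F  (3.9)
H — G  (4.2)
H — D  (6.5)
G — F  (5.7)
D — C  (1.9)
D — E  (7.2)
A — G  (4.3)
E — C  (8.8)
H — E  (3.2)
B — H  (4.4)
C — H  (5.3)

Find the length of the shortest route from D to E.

Shortest distances from D:
D: 0
C: 1.9  (via D)
F: 2.5  (via D)
A: 2.9  (via D)
G: 4.5  (via C)
B: 5.7  (via G)
H: 6.5  (via D)
E: 7.2  (via D)
Shortest route: D → E = 7.2.

7.2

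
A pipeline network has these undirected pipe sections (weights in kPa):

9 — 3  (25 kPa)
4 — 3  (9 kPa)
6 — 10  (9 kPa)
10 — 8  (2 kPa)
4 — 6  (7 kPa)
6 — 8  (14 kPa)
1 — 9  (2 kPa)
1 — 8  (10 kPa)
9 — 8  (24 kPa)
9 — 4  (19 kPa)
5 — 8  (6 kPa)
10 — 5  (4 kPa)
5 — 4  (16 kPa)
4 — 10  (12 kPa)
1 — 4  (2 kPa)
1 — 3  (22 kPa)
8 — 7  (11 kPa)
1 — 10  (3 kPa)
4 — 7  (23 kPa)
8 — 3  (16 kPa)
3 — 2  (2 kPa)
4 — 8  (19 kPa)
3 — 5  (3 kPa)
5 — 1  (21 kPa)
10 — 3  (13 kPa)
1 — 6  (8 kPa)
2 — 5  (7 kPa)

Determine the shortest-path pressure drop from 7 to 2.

22 kPa

Running Dijkstra from 7:
7: 0
8: 11  (via 7)
10: 13  (via 8)
1: 16  (via 10)
5: 17  (via 8)
4: 18  (via 1)
9: 18  (via 1)
3: 20  (via 5)
2: 22  (via 3)
Shortest route: 7 → 8 → 5 → 3 → 2 = 22 kPa.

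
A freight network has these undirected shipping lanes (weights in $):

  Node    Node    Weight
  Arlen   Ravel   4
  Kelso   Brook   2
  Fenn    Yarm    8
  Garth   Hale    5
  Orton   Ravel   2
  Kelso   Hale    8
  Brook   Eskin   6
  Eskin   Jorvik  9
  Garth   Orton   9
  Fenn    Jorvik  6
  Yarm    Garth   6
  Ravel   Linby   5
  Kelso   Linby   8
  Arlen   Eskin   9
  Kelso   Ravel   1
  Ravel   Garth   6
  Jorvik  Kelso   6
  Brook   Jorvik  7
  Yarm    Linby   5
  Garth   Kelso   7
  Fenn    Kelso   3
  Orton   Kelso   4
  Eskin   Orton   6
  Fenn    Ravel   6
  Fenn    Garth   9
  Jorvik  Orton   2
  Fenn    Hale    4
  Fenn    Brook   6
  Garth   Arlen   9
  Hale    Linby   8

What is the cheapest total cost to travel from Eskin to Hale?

$15

Settle nodes by increasing distance from Eskin:
Eskin: 0
Orton: 6  (via Eskin)
Brook: 6  (via Eskin)
Jorvik: 8  (via Orton)
Kelso: 8  (via Brook)
Ravel: 8  (via Orton)
Arlen: 9  (via Eskin)
Fenn: 11  (via Kelso)
Linby: 13  (via Ravel)
Garth: 14  (via Ravel)
Hale: 15  (via Fenn)
Shortest route: Eskin → Brook → Kelso → Fenn → Hale = $15.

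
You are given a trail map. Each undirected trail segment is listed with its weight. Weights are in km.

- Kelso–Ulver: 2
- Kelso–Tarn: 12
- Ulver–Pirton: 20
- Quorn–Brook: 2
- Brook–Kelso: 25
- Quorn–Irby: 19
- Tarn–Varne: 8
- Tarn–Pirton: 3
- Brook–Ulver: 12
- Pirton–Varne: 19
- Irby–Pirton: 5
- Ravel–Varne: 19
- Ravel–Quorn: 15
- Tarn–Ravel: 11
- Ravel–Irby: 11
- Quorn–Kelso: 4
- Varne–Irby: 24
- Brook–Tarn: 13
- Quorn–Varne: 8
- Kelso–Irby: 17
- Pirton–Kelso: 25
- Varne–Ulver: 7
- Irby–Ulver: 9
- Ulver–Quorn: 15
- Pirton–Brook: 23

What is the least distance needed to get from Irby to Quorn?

15 km

Running Dijkstra from Irby:
Irby: 0
Pirton: 5  (via Irby)
Tarn: 8  (via Pirton)
Ulver: 9  (via Irby)
Kelso: 11  (via Ulver)
Ravel: 11  (via Irby)
Quorn: 15  (via Kelso)
Shortest route: Irby → Ulver → Kelso → Quorn = 15 km.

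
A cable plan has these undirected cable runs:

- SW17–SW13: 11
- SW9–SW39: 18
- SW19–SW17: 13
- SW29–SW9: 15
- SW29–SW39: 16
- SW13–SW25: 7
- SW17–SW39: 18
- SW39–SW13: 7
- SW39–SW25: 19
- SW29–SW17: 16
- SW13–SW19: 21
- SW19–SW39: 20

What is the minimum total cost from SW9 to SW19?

Settle nodes by increasing distance from SW9:
SW9: 0
SW29: 15  (via SW9)
SW39: 18  (via SW9)
SW13: 25  (via SW39)
SW17: 31  (via SW29)
SW25: 32  (via SW13)
SW19: 38  (via SW39)
Shortest route: SW9 → SW39 → SW19 = 38.

38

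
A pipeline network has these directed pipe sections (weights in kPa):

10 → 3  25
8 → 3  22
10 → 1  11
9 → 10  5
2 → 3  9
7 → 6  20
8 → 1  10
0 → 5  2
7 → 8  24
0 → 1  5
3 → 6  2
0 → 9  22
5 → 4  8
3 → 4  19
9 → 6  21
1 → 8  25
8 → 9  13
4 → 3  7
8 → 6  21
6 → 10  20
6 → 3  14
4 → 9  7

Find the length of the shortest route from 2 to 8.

67 kPa

Shortest distances from 2:
2: 0
3: 9  (via 2)
6: 11  (via 3)
4: 28  (via 3)
10: 31  (via 6)
9: 35  (via 4)
1: 42  (via 10)
8: 67  (via 1)
Shortest route: 2 → 3 → 6 → 10 → 1 → 8 = 67 kPa.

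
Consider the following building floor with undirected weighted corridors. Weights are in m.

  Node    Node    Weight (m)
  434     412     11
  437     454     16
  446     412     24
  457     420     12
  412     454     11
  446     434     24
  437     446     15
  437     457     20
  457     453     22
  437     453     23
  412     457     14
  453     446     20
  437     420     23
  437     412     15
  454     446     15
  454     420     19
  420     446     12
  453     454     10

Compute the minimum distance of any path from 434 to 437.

26 m

Running Dijkstra from 434:
434: 0
412: 11  (via 434)
454: 22  (via 412)
446: 24  (via 434)
457: 25  (via 412)
437: 26  (via 412)
Shortest route: 434–412–437 = 26 m.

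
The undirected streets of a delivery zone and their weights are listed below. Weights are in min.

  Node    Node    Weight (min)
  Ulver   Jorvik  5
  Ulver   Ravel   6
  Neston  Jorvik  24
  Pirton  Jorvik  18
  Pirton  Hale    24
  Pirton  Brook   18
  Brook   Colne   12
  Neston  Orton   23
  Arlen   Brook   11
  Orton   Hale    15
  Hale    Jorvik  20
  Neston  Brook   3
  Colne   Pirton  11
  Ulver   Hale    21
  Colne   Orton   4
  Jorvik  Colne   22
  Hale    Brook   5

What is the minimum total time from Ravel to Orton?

37 min

Shortest distances from Ravel:
Ravel: 0
Ulver: 6  (via Ravel)
Jorvik: 11  (via Ulver)
Hale: 27  (via Ulver)
Pirton: 29  (via Jorvik)
Brook: 32  (via Hale)
Colne: 33  (via Jorvik)
Neston: 35  (via Jorvik)
Orton: 37  (via Colne)
Shortest route: Ravel → Ulver → Jorvik → Colne → Orton = 37 min.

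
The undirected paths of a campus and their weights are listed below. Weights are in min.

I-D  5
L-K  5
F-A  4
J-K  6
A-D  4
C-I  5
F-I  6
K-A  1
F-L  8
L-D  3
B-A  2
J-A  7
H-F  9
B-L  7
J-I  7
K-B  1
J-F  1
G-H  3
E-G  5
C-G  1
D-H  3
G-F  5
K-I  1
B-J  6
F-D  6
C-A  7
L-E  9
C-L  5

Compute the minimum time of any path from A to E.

Candidate routes:
A → C → G → E: 7+1+5 = 13
A → D → H → G → E: 4+3+3+5 = 15
A → F → G → E: 4+5+5 = 14
Cheapest is A → C → G → E at 13 min.

13 min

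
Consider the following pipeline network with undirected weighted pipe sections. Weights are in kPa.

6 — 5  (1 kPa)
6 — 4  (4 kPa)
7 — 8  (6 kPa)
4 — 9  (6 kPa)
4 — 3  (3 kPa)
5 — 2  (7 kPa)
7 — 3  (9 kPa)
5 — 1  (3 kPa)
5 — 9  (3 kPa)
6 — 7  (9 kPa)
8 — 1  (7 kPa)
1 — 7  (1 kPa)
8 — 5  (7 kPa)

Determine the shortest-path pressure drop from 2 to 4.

Settle nodes by increasing distance from 2:
2: 0
5: 7  (via 2)
6: 8  (via 5)
1: 10  (via 5)
9: 10  (via 5)
7: 11  (via 1)
4: 12  (via 6)
Shortest route: 2–5–6–4 = 12 kPa.

12 kPa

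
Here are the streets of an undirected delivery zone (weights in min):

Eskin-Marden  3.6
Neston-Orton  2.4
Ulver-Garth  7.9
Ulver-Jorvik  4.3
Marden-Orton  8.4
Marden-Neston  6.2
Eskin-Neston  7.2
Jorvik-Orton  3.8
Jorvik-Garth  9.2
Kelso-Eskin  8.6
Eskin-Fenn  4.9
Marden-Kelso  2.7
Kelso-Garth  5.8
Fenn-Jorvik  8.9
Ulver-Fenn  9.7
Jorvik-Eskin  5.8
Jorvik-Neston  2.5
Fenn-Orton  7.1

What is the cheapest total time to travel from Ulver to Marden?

Settle nodes by increasing distance from Ulver:
Ulver: 0
Jorvik: 4.3  (via Ulver)
Neston: 6.8  (via Jorvik)
Garth: 7.9  (via Ulver)
Orton: 8.1  (via Jorvik)
Fenn: 9.7  (via Ulver)
Eskin: 10.1  (via Jorvik)
Marden: 13  (via Neston)
Shortest route: Ulver–Jorvik–Neston–Marden = 13 min.

13 min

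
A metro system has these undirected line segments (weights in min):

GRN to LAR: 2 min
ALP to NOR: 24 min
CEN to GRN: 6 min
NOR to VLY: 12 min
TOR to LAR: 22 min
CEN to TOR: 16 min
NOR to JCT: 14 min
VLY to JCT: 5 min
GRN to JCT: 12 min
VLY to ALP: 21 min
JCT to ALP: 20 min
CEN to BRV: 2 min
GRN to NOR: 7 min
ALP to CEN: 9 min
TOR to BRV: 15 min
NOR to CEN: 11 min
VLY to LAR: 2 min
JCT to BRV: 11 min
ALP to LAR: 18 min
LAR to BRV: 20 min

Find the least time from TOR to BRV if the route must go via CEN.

18 min

Best TOR to CEN: TOR–CEN costing 16
Best CEN to BRV: CEN–BRV costing 2
Total via CEN: 16 + 2 = 18 min.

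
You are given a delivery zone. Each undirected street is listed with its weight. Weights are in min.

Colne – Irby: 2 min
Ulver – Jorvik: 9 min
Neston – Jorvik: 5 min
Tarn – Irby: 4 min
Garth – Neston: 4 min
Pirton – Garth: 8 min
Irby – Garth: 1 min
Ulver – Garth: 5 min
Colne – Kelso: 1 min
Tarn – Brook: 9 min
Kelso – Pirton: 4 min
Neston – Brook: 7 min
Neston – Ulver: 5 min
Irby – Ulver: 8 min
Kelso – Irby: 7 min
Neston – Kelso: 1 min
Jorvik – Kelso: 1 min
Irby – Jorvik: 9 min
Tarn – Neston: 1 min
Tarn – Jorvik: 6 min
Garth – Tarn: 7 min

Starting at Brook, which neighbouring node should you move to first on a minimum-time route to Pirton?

Compare a few routes:
Brook–Neston–Jorvik–Kelso–Pirton: 7+5+1+4 = 17
Brook–Neston–Tarn–Jorvik–Kelso–Pirton: 7+1+6+1+4 = 19
Brook–Tarn–Neston–Kelso–Pirton: 9+1+1+4 = 15
Brook–Neston–Kelso–Pirton: 7+1+4 = 12
Cheapest is Brook–Neston–Kelso–Pirton at 12 min.
So from Brook the first move is to Neston.

Neston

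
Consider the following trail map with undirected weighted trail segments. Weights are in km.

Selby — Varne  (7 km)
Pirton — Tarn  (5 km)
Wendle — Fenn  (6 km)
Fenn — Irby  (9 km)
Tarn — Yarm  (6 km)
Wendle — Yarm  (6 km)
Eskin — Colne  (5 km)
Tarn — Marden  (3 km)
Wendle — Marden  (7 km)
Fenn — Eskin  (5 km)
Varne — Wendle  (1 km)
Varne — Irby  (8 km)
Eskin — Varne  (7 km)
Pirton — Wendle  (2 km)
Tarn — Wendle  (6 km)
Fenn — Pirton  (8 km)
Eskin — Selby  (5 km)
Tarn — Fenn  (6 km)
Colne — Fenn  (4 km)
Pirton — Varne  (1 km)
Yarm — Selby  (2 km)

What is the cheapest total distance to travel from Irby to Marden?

Settle nodes by increasing distance from Irby:
Irby: 0
Varne: 8  (via Irby)
Fenn: 9  (via Irby)
Wendle: 9  (via Varne)
Pirton: 9  (via Varne)
Colne: 13  (via Fenn)
Eskin: 14  (via Fenn)
Tarn: 14  (via Pirton)
Selby: 15  (via Varne)
Yarm: 15  (via Wendle)
Marden: 16  (via Wendle)
Shortest route: Irby–Varne–Wendle–Marden = 16 km.

16 km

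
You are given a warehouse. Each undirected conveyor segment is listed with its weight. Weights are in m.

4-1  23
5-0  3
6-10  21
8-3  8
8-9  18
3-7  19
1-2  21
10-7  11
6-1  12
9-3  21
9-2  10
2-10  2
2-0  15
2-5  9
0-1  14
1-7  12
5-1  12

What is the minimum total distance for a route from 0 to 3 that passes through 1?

Best 0 to 1: 0–1 costing 14
Best 1 to 3: 1–7–3 costing 31
Total via 1: 14 + 31 = 45 m.

45 m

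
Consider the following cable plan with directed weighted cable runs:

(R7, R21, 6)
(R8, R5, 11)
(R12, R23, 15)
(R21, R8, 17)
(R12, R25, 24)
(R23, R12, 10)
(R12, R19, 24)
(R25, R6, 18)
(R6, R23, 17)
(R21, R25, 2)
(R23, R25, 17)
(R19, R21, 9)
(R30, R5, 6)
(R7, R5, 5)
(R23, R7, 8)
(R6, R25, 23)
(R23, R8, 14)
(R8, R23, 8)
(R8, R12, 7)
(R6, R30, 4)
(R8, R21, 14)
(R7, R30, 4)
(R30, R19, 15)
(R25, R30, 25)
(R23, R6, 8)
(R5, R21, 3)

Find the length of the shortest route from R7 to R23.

Settle nodes by increasing distance from R7:
R7: 0
R30: 4  (via R7)
R5: 5  (via R7)
R21: 6  (via R7)
R25: 8  (via R21)
R19: 19  (via R30)
R8: 23  (via R21)
R6: 26  (via R25)
R12: 30  (via R8)
R23: 31  (via R8)
Shortest route: R7 → R21 → R8 → R23 = 31.

31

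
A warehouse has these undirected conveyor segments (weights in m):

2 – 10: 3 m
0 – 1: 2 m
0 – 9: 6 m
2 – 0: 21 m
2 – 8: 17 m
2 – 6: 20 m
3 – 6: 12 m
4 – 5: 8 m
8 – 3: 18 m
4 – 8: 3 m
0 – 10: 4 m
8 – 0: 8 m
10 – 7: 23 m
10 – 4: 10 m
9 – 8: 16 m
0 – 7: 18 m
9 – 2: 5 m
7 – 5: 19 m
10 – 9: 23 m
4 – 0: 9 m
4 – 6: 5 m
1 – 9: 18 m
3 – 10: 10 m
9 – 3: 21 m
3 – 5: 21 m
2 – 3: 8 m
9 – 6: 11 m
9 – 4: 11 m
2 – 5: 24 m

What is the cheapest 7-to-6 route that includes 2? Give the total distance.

41 m

Shortest 7→2: 7–0–10–2 = 25
Best 2 to 6: 2–9–6 costing 16
Total via 2: 25 + 16 = 41 m.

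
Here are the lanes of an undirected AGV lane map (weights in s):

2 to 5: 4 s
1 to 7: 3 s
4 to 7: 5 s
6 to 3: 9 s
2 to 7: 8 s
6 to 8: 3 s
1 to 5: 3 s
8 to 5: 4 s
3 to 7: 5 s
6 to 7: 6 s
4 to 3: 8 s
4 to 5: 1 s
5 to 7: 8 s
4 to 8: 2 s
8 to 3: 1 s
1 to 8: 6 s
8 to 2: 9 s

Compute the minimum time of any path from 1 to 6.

9 s

Enumerating some paths:
1–7–3–8–6: 3+5+1+3 = 12
1–5–8–6: 3+4+3 = 10
1–7–6: 3+6 = 9
The minimum is 9 s via 1–7–6.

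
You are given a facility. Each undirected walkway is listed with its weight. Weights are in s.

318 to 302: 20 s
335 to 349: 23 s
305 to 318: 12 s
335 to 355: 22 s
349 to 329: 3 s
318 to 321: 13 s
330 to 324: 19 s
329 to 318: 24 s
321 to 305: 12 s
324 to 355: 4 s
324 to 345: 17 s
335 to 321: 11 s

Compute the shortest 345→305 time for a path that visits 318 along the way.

79 s

Shortest 345→318: 345 → 324 → 355 → 335 → 321 → 318 = 67
Shortest 318→305: 318 → 305 = 12
Total via 318: 67 + 12 = 79 s.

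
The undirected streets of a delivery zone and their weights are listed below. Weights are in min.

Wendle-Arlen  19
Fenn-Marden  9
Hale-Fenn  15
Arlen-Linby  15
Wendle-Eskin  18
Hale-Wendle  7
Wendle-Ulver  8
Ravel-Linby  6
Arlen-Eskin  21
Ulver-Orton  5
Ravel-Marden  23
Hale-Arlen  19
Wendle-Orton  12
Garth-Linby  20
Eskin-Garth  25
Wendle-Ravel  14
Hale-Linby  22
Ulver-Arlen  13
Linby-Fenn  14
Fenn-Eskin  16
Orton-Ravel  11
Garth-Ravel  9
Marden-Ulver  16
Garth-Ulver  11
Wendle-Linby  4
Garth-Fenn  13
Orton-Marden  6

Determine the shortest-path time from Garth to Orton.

Enumerating some paths:
Garth–Fenn–Marden–Orton: 13+9+6 = 28
Garth–Ravel–Orton: 9+11 = 20
Garth–Ulver–Wendle–Orton: 11+8+12 = 31
Garth–Ulver–Orton: 11+5 = 16
Cheapest is Garth–Ulver–Orton at 16 min.

16 min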